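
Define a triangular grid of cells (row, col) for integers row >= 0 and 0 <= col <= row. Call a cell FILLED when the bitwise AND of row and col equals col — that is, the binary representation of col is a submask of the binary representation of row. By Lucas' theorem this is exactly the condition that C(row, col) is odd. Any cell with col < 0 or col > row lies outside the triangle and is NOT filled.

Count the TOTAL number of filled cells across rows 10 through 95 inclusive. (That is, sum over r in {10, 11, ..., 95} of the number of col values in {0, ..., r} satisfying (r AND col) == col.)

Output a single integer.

Answer: 1182

Derivation:
r10=1010 pc2: +4 =4
r11=1011 pc3: +8 =12
r12=1100 pc2: +4 =16
r13=1101 pc3: +8 =24
r14=1110 pc3: +8 =32
r15=1111 pc4: +16 =48
r16=10000 pc1: +2 =50
r17=10001 pc2: +4 =54
r18=10010 pc2: +4 =58
r19=10011 pc3: +8 =66
r20=10100 pc2: +4 =70
r21=10101 pc3: +8 =78
r22=10110 pc3: +8 =86
r23=10111 pc4: +16 =102
r24=11000 pc2: +4 =106
r25=11001 pc3: +8 =114
r26=11010 pc3: +8 =122
r27=11011 pc4: +16 =138
r28=11100 pc3: +8 =146
r29=11101 pc4: +16 =162
r30=11110 pc4: +16 =178
r31=11111 pc5: +32 =210
r32=100000 pc1: +2 =212
r33=100001 pc2: +4 =216
r34=100010 pc2: +4 =220
r35=100011 pc3: +8 =228
r36=100100 pc2: +4 =232
r37=100101 pc3: +8 =240
r38=100110 pc3: +8 =248
r39=100111 pc4: +16 =264
r40=101000 pc2: +4 =268
r41=101001 pc3: +8 =276
r42=101010 pc3: +8 =284
r43=101011 pc4: +16 =300
r44=101100 pc3: +8 =308
r45=101101 pc4: +16 =324
r46=101110 pc4: +16 =340
r47=101111 pc5: +32 =372
r48=110000 pc2: +4 =376
r49=110001 pc3: +8 =384
r50=110010 pc3: +8 =392
r51=110011 pc4: +16 =408
r52=110100 pc3: +8 =416
r53=110101 pc4: +16 =432
r54=110110 pc4: +16 =448
r55=110111 pc5: +32 =480
r56=111000 pc3: +8 =488
r57=111001 pc4: +16 =504
r58=111010 pc4: +16 =520
r59=111011 pc5: +32 =552
r60=111100 pc4: +16 =568
r61=111101 pc5: +32 =600
r62=111110 pc5: +32 =632
r63=111111 pc6: +64 =696
r64=1000000 pc1: +2 =698
r65=1000001 pc2: +4 =702
r66=1000010 pc2: +4 =706
r67=1000011 pc3: +8 =714
r68=1000100 pc2: +4 =718
r69=1000101 pc3: +8 =726
r70=1000110 pc3: +8 =734
r71=1000111 pc4: +16 =750
r72=1001000 pc2: +4 =754
r73=1001001 pc3: +8 =762
r74=1001010 pc3: +8 =770
r75=1001011 pc4: +16 =786
r76=1001100 pc3: +8 =794
r77=1001101 pc4: +16 =810
r78=1001110 pc4: +16 =826
r79=1001111 pc5: +32 =858
r80=1010000 pc2: +4 =862
r81=1010001 pc3: +8 =870
r82=1010010 pc3: +8 =878
r83=1010011 pc4: +16 =894
r84=1010100 pc3: +8 =902
r85=1010101 pc4: +16 =918
r86=1010110 pc4: +16 =934
r87=1010111 pc5: +32 =966
r88=1011000 pc3: +8 =974
r89=1011001 pc4: +16 =990
r90=1011010 pc4: +16 =1006
r91=1011011 pc5: +32 =1038
r92=1011100 pc4: +16 =1054
r93=1011101 pc5: +32 =1086
r94=1011110 pc5: +32 =1118
r95=1011111 pc6: +64 =1182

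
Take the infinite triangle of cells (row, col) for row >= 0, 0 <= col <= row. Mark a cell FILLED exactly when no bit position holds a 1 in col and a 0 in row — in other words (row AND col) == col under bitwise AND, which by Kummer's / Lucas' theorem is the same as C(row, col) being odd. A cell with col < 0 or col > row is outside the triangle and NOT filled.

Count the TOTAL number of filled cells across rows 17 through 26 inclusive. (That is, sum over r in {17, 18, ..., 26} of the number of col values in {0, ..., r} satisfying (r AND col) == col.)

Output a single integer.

Answer: 72

Derivation:
r17=10001 pc2: +4 =4
r18=10010 pc2: +4 =8
r19=10011 pc3: +8 =16
r20=10100 pc2: +4 =20
r21=10101 pc3: +8 =28
r22=10110 pc3: +8 =36
r23=10111 pc4: +16 =52
r24=11000 pc2: +4 =56
r25=11001 pc3: +8 =64
r26=11010 pc3: +8 =72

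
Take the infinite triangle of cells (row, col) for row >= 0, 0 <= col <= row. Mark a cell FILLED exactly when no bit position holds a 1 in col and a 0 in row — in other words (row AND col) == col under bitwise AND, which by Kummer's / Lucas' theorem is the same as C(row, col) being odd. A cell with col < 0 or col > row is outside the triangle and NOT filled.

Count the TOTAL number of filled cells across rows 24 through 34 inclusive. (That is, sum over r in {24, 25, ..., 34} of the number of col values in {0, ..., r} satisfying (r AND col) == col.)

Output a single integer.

Answer: 118

Derivation:
r24=11000 pc2: +4 =4
r25=11001 pc3: +8 =12
r26=11010 pc3: +8 =20
r27=11011 pc4: +16 =36
r28=11100 pc3: +8 =44
r29=11101 pc4: +16 =60
r30=11110 pc4: +16 =76
r31=11111 pc5: +32 =108
r32=100000 pc1: +2 =110
r33=100001 pc2: +4 =114
r34=100010 pc2: +4 =118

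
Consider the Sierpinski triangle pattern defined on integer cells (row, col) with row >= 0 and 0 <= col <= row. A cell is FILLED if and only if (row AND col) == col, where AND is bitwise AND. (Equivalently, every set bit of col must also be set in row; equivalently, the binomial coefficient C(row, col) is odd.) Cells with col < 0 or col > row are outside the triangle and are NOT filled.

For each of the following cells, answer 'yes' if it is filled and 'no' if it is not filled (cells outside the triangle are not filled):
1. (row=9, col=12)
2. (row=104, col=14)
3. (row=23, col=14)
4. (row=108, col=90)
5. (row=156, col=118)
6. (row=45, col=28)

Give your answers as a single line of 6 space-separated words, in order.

(9,12): col outside [0, 9] -> not filled
(104,14): row=0b1101000, col=0b1110, row AND col = 0b1000 = 8; 8 != 14 -> empty
(23,14): row=0b10111, col=0b1110, row AND col = 0b110 = 6; 6 != 14 -> empty
(108,90): row=0b1101100, col=0b1011010, row AND col = 0b1001000 = 72; 72 != 90 -> empty
(156,118): row=0b10011100, col=0b1110110, row AND col = 0b10100 = 20; 20 != 118 -> empty
(45,28): row=0b101101, col=0b11100, row AND col = 0b1100 = 12; 12 != 28 -> empty

Answer: no no no no no no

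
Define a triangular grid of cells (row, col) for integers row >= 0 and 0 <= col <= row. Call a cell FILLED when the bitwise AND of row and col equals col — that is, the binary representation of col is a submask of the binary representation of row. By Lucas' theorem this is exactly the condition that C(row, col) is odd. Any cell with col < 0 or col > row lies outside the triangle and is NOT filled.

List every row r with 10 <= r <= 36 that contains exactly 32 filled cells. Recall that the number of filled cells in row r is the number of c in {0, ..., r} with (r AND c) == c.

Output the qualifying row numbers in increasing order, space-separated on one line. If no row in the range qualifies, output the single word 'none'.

Answer: 31

Derivation:
Row r has 2^popcount(r) filled cells, so we need popcount(r) = log2(32) = 5.
Scan r = 10..36 and keep those with exactly 5 one-bits:
r=10=1010 popcount=2 -> skip
r=11=1011 popcount=3 -> skip
r=12=1100 popcount=2 -> skip
r=13=1101 popcount=3 -> skip
r=14=1110 popcount=3 -> skip
r=15=1111 popcount=4 -> skip
r=16=10000 popcount=1 -> skip
r=17=10001 popcount=2 -> skip
r=18=10010 popcount=2 -> skip
r=19=10011 popcount=3 -> skip
r=20=10100 popcount=2 -> skip
r=21=10101 popcount=3 -> skip
r=22=10110 popcount=3 -> skip
r=23=10111 popcount=4 -> skip
r=24=11000 popcount=2 -> skip
r=25=11001 popcount=3 -> skip
r=26=11010 popcount=3 -> skip
r=27=11011 popcount=4 -> skip
r=28=11100 popcount=3 -> skip
r=29=11101 popcount=4 -> skip
r=30=11110 popcount=4 -> skip
r=31=11111 popcount=5 -> KEEP
r=32=100000 popcount=1 -> skip
r=33=100001 popcount=2 -> skip
r=34=100010 popcount=2 -> skip
r=35=100011 popcount=3 -> skip
r=36=100100 popcount=2 -> skip
Kept rows: 31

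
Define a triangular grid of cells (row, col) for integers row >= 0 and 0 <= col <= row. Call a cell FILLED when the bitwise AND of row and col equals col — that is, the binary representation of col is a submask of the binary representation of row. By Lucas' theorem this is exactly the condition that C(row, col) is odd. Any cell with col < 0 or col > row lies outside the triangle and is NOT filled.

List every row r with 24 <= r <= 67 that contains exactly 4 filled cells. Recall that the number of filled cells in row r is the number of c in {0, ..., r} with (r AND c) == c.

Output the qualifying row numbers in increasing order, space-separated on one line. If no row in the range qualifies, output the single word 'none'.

Row r has 2^popcount(r) filled cells, so we need popcount(r) = log2(4) = 2.
Scan r = 24..67 and keep those with exactly 2 one-bits:
r=24=11000 popcount=2 -> KEEP
r=25=11001 popcount=3 -> skip
r=26=11010 popcount=3 -> skip
r=27=11011 popcount=4 -> skip
r=28=11100 popcount=3 -> skip
r=29=11101 popcount=4 -> skip
r=30=11110 popcount=4 -> skip
r=31=11111 popcount=5 -> skip
r=32=100000 popcount=1 -> skip
r=33=100001 popcount=2 -> KEEP
r=34=100010 popcount=2 -> KEEP
r=35=100011 popcount=3 -> skip
r=36=100100 popcount=2 -> KEEP
r=37=100101 popcount=3 -> skip
r=38=100110 popcount=3 -> skip
r=39=100111 popcount=4 -> skip
r=40=101000 popcount=2 -> KEEP
r=41=101001 popcount=3 -> skip
r=42=101010 popcount=3 -> skip
r=43=101011 popcount=4 -> skip
r=44=101100 popcount=3 -> skip
r=45=101101 popcount=4 -> skip
r=46=101110 popcount=4 -> skip
r=47=101111 popcount=5 -> skip
r=48=110000 popcount=2 -> KEEP
r=49=110001 popcount=3 -> skip
r=50=110010 popcount=3 -> skip
r=51=110011 popcount=4 -> skip
r=52=110100 popcount=3 -> skip
r=53=110101 popcount=4 -> skip
r=54=110110 popcount=4 -> skip
r=55=110111 popcount=5 -> skip
r=56=111000 popcount=3 -> skip
r=57=111001 popcount=4 -> skip
r=58=111010 popcount=4 -> skip
r=59=111011 popcount=5 -> skip
r=60=111100 popcount=4 -> skip
r=61=111101 popcount=5 -> skip
r=62=111110 popcount=5 -> skip
r=63=111111 popcount=6 -> skip
r=64=1000000 popcount=1 -> skip
r=65=1000001 popcount=2 -> KEEP
r=66=1000010 popcount=2 -> KEEP
r=67=1000011 popcount=3 -> skip
Kept rows: 24 33 34 36 40 48 65 66

Answer: 24 33 34 36 40 48 65 66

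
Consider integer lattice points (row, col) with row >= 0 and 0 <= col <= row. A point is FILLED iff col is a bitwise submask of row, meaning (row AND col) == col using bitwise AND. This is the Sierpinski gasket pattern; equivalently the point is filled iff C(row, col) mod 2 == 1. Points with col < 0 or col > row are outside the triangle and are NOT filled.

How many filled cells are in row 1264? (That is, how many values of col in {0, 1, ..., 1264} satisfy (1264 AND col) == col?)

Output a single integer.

Answer: 32

Derivation:
1264 in binary = 10011110000
popcount(1264) = number of 1-bits in 10011110000 = 5
A col c satisfies (1264 AND c) == c iff every set bit of c is also set in 1264; each of the 5 set bits of 1264 can independently be on or off in c.
count = 2^5 = 32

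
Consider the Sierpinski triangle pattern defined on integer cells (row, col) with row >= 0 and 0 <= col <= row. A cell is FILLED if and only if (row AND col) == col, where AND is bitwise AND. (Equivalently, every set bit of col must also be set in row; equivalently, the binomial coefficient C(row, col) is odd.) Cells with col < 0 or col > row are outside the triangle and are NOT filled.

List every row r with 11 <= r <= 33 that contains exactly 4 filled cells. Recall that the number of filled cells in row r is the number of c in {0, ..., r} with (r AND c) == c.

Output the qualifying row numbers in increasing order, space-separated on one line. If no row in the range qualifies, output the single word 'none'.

Row r has 2^popcount(r) filled cells, so we need popcount(r) = log2(4) = 2.
Scan r = 11..33 and keep those with exactly 2 one-bits:
r=11=1011 popcount=3 -> skip
r=12=1100 popcount=2 -> KEEP
r=13=1101 popcount=3 -> skip
r=14=1110 popcount=3 -> skip
r=15=1111 popcount=4 -> skip
r=16=10000 popcount=1 -> skip
r=17=10001 popcount=2 -> KEEP
r=18=10010 popcount=2 -> KEEP
r=19=10011 popcount=3 -> skip
r=20=10100 popcount=2 -> KEEP
r=21=10101 popcount=3 -> skip
r=22=10110 popcount=3 -> skip
r=23=10111 popcount=4 -> skip
r=24=11000 popcount=2 -> KEEP
r=25=11001 popcount=3 -> skip
r=26=11010 popcount=3 -> skip
r=27=11011 popcount=4 -> skip
r=28=11100 popcount=3 -> skip
r=29=11101 popcount=4 -> skip
r=30=11110 popcount=4 -> skip
r=31=11111 popcount=5 -> skip
r=32=100000 popcount=1 -> skip
r=33=100001 popcount=2 -> KEEP
Kept rows: 12 17 18 20 24 33

Answer: 12 17 18 20 24 33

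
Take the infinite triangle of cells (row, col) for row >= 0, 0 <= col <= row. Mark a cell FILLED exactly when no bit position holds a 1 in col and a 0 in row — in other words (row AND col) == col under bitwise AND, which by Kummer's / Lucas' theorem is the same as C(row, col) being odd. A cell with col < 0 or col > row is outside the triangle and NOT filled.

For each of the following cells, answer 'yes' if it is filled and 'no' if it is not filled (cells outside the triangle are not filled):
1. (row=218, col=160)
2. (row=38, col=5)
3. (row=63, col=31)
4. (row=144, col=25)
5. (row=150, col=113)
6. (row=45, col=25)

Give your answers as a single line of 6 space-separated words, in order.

Answer: no no yes no no no

Derivation:
(218,160): row=0b11011010, col=0b10100000, row AND col = 0b10000000 = 128; 128 != 160 -> empty
(38,5): row=0b100110, col=0b101, row AND col = 0b100 = 4; 4 != 5 -> empty
(63,31): row=0b111111, col=0b11111, row AND col = 0b11111 = 31; 31 == 31 -> filled
(144,25): row=0b10010000, col=0b11001, row AND col = 0b10000 = 16; 16 != 25 -> empty
(150,113): row=0b10010110, col=0b1110001, row AND col = 0b10000 = 16; 16 != 113 -> empty
(45,25): row=0b101101, col=0b11001, row AND col = 0b1001 = 9; 9 != 25 -> empty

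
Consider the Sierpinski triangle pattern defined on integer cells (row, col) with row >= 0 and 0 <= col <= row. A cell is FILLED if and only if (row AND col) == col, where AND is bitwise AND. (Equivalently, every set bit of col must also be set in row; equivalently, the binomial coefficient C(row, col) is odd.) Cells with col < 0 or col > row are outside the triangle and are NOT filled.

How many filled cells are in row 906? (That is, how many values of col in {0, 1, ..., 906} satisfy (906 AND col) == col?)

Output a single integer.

906 in binary = 1110001010
popcount(906) = number of 1-bits in 1110001010 = 5
A col c satisfies (906 AND c) == c iff every set bit of c is also set in 906; each of the 5 set bits of 906 can independently be on or off in c.
count = 2^5 = 32

Answer: 32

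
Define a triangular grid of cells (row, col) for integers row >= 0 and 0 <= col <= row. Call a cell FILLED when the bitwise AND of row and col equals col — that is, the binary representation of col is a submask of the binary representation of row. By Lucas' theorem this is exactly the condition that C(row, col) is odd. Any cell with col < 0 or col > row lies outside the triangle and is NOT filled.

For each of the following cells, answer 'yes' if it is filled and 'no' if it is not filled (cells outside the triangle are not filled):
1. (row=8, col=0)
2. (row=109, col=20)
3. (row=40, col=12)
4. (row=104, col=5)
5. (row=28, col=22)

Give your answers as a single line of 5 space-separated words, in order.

(8,0): row=0b1000, col=0b0, row AND col = 0b0 = 0; 0 == 0 -> filled
(109,20): row=0b1101101, col=0b10100, row AND col = 0b100 = 4; 4 != 20 -> empty
(40,12): row=0b101000, col=0b1100, row AND col = 0b1000 = 8; 8 != 12 -> empty
(104,5): row=0b1101000, col=0b101, row AND col = 0b0 = 0; 0 != 5 -> empty
(28,22): row=0b11100, col=0b10110, row AND col = 0b10100 = 20; 20 != 22 -> empty

Answer: yes no no no no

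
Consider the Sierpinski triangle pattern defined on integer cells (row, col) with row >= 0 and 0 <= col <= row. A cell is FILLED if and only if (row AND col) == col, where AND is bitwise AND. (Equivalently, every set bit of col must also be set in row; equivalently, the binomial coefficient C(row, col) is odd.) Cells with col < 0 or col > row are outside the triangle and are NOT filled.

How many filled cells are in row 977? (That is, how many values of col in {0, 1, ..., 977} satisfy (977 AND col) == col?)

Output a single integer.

977 in binary = 1111010001
popcount(977) = number of 1-bits in 1111010001 = 6
A col c satisfies (977 AND c) == c iff every set bit of c is also set in 977; each of the 6 set bits of 977 can independently be on or off in c.
count = 2^6 = 64

Answer: 64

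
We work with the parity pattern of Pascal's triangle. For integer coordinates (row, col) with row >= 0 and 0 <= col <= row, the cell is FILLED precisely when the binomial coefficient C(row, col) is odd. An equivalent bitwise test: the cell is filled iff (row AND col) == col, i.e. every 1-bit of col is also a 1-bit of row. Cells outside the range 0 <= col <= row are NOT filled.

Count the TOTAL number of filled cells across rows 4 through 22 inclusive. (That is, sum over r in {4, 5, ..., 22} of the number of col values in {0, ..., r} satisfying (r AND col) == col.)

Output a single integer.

Answer: 110

Derivation:
r4=100 pc1: +2 =2
r5=101 pc2: +4 =6
r6=110 pc2: +4 =10
r7=111 pc3: +8 =18
r8=1000 pc1: +2 =20
r9=1001 pc2: +4 =24
r10=1010 pc2: +4 =28
r11=1011 pc3: +8 =36
r12=1100 pc2: +4 =40
r13=1101 pc3: +8 =48
r14=1110 pc3: +8 =56
r15=1111 pc4: +16 =72
r16=10000 pc1: +2 =74
r17=10001 pc2: +4 =78
r18=10010 pc2: +4 =82
r19=10011 pc3: +8 =90
r20=10100 pc2: +4 =94
r21=10101 pc3: +8 =102
r22=10110 pc3: +8 =110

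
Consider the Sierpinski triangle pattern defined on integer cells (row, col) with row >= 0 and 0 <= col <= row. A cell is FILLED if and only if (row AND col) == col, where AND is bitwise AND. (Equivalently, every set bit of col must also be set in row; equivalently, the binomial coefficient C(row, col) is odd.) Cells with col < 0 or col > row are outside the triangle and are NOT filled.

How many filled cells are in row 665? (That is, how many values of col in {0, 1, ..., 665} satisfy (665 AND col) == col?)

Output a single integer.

Answer: 32

Derivation:
665 in binary = 1010011001
popcount(665) = number of 1-bits in 1010011001 = 5
A col c satisfies (665 AND c) == c iff every set bit of c is also set in 665; each of the 5 set bits of 665 can independently be on or off in c.
count = 2^5 = 32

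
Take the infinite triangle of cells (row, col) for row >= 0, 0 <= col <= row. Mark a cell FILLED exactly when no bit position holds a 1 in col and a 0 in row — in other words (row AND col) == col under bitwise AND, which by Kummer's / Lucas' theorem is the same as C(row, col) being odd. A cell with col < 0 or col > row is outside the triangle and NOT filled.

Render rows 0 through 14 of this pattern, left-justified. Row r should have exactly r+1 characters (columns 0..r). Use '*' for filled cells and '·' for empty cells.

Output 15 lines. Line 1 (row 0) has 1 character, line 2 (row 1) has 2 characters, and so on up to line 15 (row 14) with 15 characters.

r0=0: *
r1=1: **
r2=10: *·*
r3=11: ****
r4=100: *···*
r5=101: **··**
r6=110: *·*·*·*
r7=111: ********
r8=1000: *·······*
r9=1001: **······**
r10=1010: *·*·····*·*
r11=1011: ****····****
r12=1100: *···*···*···*
r13=1101: **··**··**··**
r14=1110: *·*·*·*·*·*·*·*

Answer: *
**
*·*
****
*···*
**··**
*·*·*·*
********
*·······*
**······**
*·*·····*·*
****····****
*···*···*···*
**··**··**··**
*·*·*·*·*·*·*·*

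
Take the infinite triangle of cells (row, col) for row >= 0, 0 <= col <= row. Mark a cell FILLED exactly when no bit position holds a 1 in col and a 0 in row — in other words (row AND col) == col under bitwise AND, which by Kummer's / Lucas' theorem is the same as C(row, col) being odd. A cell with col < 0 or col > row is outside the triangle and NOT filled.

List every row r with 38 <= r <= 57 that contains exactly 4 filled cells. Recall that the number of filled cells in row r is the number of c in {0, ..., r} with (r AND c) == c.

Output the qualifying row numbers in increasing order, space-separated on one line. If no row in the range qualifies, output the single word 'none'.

Row r has 2^popcount(r) filled cells, so we need popcount(r) = log2(4) = 2.
Scan r = 38..57 and keep those with exactly 2 one-bits:
r=38=100110 popcount=3 -> skip
r=39=100111 popcount=4 -> skip
r=40=101000 popcount=2 -> KEEP
r=41=101001 popcount=3 -> skip
r=42=101010 popcount=3 -> skip
r=43=101011 popcount=4 -> skip
r=44=101100 popcount=3 -> skip
r=45=101101 popcount=4 -> skip
r=46=101110 popcount=4 -> skip
r=47=101111 popcount=5 -> skip
r=48=110000 popcount=2 -> KEEP
r=49=110001 popcount=3 -> skip
r=50=110010 popcount=3 -> skip
r=51=110011 popcount=4 -> skip
r=52=110100 popcount=3 -> skip
r=53=110101 popcount=4 -> skip
r=54=110110 popcount=4 -> skip
r=55=110111 popcount=5 -> skip
r=56=111000 popcount=3 -> skip
r=57=111001 popcount=4 -> skip
Kept rows: 40 48

Answer: 40 48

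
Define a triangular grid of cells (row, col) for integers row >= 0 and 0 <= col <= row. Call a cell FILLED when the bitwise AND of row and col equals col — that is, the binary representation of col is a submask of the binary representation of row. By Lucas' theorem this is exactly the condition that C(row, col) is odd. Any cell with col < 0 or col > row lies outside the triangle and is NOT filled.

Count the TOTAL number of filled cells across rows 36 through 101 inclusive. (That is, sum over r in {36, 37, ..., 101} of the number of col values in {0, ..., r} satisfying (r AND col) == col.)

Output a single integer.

r36=100100 pc2: +4 =4
r37=100101 pc3: +8 =12
r38=100110 pc3: +8 =20
r39=100111 pc4: +16 =36
r40=101000 pc2: +4 =40
r41=101001 pc3: +8 =48
r42=101010 pc3: +8 =56
r43=101011 pc4: +16 =72
r44=101100 pc3: +8 =80
r45=101101 pc4: +16 =96
r46=101110 pc4: +16 =112
r47=101111 pc5: +32 =144
r48=110000 pc2: +4 =148
r49=110001 pc3: +8 =156
r50=110010 pc3: +8 =164
r51=110011 pc4: +16 =180
r52=110100 pc3: +8 =188
r53=110101 pc4: +16 =204
r54=110110 pc4: +16 =220
r55=110111 pc5: +32 =252
r56=111000 pc3: +8 =260
r57=111001 pc4: +16 =276
r58=111010 pc4: +16 =292
r59=111011 pc5: +32 =324
r60=111100 pc4: +16 =340
r61=111101 pc5: +32 =372
r62=111110 pc5: +32 =404
r63=111111 pc6: +64 =468
r64=1000000 pc1: +2 =470
r65=1000001 pc2: +4 =474
r66=1000010 pc2: +4 =478
r67=1000011 pc3: +8 =486
r68=1000100 pc2: +4 =490
r69=1000101 pc3: +8 =498
r70=1000110 pc3: +8 =506
r71=1000111 pc4: +16 =522
r72=1001000 pc2: +4 =526
r73=1001001 pc3: +8 =534
r74=1001010 pc3: +8 =542
r75=1001011 pc4: +16 =558
r76=1001100 pc3: +8 =566
r77=1001101 pc4: +16 =582
r78=1001110 pc4: +16 =598
r79=1001111 pc5: +32 =630
r80=1010000 pc2: +4 =634
r81=1010001 pc3: +8 =642
r82=1010010 pc3: +8 =650
r83=1010011 pc4: +16 =666
r84=1010100 pc3: +8 =674
r85=1010101 pc4: +16 =690
r86=1010110 pc4: +16 =706
r87=1010111 pc5: +32 =738
r88=1011000 pc3: +8 =746
r89=1011001 pc4: +16 =762
r90=1011010 pc4: +16 =778
r91=1011011 pc5: +32 =810
r92=1011100 pc4: +16 =826
r93=1011101 pc5: +32 =858
r94=1011110 pc5: +32 =890
r95=1011111 pc6: +64 =954
r96=1100000 pc2: +4 =958
r97=1100001 pc3: +8 =966
r98=1100010 pc3: +8 =974
r99=1100011 pc4: +16 =990
r100=1100100 pc3: +8 =998
r101=1100101 pc4: +16 =1014

Answer: 1014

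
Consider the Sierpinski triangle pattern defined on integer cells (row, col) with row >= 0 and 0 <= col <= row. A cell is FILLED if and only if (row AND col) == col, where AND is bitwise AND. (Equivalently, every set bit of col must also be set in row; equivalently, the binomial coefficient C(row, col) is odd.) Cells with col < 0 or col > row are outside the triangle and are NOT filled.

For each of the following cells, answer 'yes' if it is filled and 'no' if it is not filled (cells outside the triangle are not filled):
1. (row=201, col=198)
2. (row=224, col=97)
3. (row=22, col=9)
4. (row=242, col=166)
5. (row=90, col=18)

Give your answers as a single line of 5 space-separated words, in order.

Answer: no no no no yes

Derivation:
(201,198): row=0b11001001, col=0b11000110, row AND col = 0b11000000 = 192; 192 != 198 -> empty
(224,97): row=0b11100000, col=0b1100001, row AND col = 0b1100000 = 96; 96 != 97 -> empty
(22,9): row=0b10110, col=0b1001, row AND col = 0b0 = 0; 0 != 9 -> empty
(242,166): row=0b11110010, col=0b10100110, row AND col = 0b10100010 = 162; 162 != 166 -> empty
(90,18): row=0b1011010, col=0b10010, row AND col = 0b10010 = 18; 18 == 18 -> filled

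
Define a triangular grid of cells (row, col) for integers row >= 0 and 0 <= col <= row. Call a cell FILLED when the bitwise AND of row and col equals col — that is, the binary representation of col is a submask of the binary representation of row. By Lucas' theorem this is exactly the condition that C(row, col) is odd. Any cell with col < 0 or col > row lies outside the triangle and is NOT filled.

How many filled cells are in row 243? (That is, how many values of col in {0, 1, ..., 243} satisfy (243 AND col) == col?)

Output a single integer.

Answer: 64

Derivation:
243 in binary = 11110011
popcount(243) = number of 1-bits in 11110011 = 6
A col c satisfies (243 AND c) == c iff every set bit of c is also set in 243; each of the 6 set bits of 243 can independently be on or off in c.
count = 2^6 = 64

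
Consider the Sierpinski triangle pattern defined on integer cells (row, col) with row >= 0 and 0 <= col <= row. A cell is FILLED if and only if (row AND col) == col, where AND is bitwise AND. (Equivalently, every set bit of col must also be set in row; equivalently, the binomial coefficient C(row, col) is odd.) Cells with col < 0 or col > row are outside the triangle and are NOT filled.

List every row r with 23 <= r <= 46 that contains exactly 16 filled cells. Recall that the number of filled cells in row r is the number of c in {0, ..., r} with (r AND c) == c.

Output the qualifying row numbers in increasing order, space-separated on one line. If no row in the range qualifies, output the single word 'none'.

Answer: 23 27 29 30 39 43 45 46

Derivation:
Row r has 2^popcount(r) filled cells, so we need popcount(r) = log2(16) = 4.
Scan r = 23..46 and keep those with exactly 4 one-bits:
r=23=10111 popcount=4 -> KEEP
r=24=11000 popcount=2 -> skip
r=25=11001 popcount=3 -> skip
r=26=11010 popcount=3 -> skip
r=27=11011 popcount=4 -> KEEP
r=28=11100 popcount=3 -> skip
r=29=11101 popcount=4 -> KEEP
r=30=11110 popcount=4 -> KEEP
r=31=11111 popcount=5 -> skip
r=32=100000 popcount=1 -> skip
r=33=100001 popcount=2 -> skip
r=34=100010 popcount=2 -> skip
r=35=100011 popcount=3 -> skip
r=36=100100 popcount=2 -> skip
r=37=100101 popcount=3 -> skip
r=38=100110 popcount=3 -> skip
r=39=100111 popcount=4 -> KEEP
r=40=101000 popcount=2 -> skip
r=41=101001 popcount=3 -> skip
r=42=101010 popcount=3 -> skip
r=43=101011 popcount=4 -> KEEP
r=44=101100 popcount=3 -> skip
r=45=101101 popcount=4 -> KEEP
r=46=101110 popcount=4 -> KEEP
Kept rows: 23 27 29 30 39 43 45 46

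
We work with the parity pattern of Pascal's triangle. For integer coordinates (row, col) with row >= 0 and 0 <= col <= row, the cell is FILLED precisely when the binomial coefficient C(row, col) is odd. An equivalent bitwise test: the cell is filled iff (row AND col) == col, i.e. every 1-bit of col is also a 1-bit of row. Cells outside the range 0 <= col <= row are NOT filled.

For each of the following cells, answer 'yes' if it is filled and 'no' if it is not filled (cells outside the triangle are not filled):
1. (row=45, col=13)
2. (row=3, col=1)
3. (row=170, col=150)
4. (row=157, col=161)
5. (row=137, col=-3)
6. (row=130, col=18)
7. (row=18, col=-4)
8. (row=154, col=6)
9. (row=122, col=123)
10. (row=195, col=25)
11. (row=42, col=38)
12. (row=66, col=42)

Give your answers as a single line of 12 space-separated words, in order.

(45,13): row=0b101101, col=0b1101, row AND col = 0b1101 = 13; 13 == 13 -> filled
(3,1): row=0b11, col=0b1, row AND col = 0b1 = 1; 1 == 1 -> filled
(170,150): row=0b10101010, col=0b10010110, row AND col = 0b10000010 = 130; 130 != 150 -> empty
(157,161): col outside [0, 157] -> not filled
(137,-3): col outside [0, 137] -> not filled
(130,18): row=0b10000010, col=0b10010, row AND col = 0b10 = 2; 2 != 18 -> empty
(18,-4): col outside [0, 18] -> not filled
(154,6): row=0b10011010, col=0b110, row AND col = 0b10 = 2; 2 != 6 -> empty
(122,123): col outside [0, 122] -> not filled
(195,25): row=0b11000011, col=0b11001, row AND col = 0b1 = 1; 1 != 25 -> empty
(42,38): row=0b101010, col=0b100110, row AND col = 0b100010 = 34; 34 != 38 -> empty
(66,42): row=0b1000010, col=0b101010, row AND col = 0b10 = 2; 2 != 42 -> empty

Answer: yes yes no no no no no no no no no no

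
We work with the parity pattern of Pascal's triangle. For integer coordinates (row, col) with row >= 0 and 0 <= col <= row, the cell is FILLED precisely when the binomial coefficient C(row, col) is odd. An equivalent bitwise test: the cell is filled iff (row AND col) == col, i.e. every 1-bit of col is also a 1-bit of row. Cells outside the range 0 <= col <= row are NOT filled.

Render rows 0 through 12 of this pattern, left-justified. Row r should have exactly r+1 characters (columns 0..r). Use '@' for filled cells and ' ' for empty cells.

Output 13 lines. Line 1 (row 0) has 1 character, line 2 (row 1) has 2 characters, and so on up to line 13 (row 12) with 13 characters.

Answer: @
@@
@ @
@@@@
@   @
@@  @@
@ @ @ @
@@@@@@@@
@       @
@@      @@
@ @     @ @
@@@@    @@@@
@   @   @   @

Derivation:
r0=0: @
r1=1: @@
r2=10: @ @
r3=11: @@@@
r4=100: @   @
r5=101: @@  @@
r6=110: @ @ @ @
r7=111: @@@@@@@@
r8=1000: @       @
r9=1001: @@      @@
r10=1010: @ @     @ @
r11=1011: @@@@    @@@@
r12=1100: @   @   @   @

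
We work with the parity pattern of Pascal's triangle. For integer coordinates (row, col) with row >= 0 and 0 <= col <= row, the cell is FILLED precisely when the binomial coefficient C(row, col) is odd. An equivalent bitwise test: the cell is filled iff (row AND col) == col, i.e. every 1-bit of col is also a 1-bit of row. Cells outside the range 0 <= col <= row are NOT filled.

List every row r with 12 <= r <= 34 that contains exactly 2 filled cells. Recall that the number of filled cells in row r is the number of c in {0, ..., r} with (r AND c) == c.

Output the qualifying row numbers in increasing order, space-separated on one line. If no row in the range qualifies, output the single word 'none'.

Row r has 2^popcount(r) filled cells, so we need popcount(r) = log2(2) = 1.
Scan r = 12..34 and keep those with exactly 1 one-bits:
r=12=1100 popcount=2 -> skip
r=13=1101 popcount=3 -> skip
r=14=1110 popcount=3 -> skip
r=15=1111 popcount=4 -> skip
r=16=10000 popcount=1 -> KEEP
r=17=10001 popcount=2 -> skip
r=18=10010 popcount=2 -> skip
r=19=10011 popcount=3 -> skip
r=20=10100 popcount=2 -> skip
r=21=10101 popcount=3 -> skip
r=22=10110 popcount=3 -> skip
r=23=10111 popcount=4 -> skip
r=24=11000 popcount=2 -> skip
r=25=11001 popcount=3 -> skip
r=26=11010 popcount=3 -> skip
r=27=11011 popcount=4 -> skip
r=28=11100 popcount=3 -> skip
r=29=11101 popcount=4 -> skip
r=30=11110 popcount=4 -> skip
r=31=11111 popcount=5 -> skip
r=32=100000 popcount=1 -> KEEP
r=33=100001 popcount=2 -> skip
r=34=100010 popcount=2 -> skip
Kept rows: 16 32

Answer: 16 32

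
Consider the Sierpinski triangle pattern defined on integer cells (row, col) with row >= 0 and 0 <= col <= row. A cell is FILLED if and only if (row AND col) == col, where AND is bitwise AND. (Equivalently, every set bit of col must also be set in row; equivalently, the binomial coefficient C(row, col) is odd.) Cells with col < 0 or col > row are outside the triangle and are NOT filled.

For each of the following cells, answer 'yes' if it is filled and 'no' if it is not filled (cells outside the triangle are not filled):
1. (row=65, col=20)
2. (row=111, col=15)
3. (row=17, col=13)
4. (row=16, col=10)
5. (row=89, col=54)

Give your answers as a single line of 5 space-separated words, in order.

(65,20): row=0b1000001, col=0b10100, row AND col = 0b0 = 0; 0 != 20 -> empty
(111,15): row=0b1101111, col=0b1111, row AND col = 0b1111 = 15; 15 == 15 -> filled
(17,13): row=0b10001, col=0b1101, row AND col = 0b1 = 1; 1 != 13 -> empty
(16,10): row=0b10000, col=0b1010, row AND col = 0b0 = 0; 0 != 10 -> empty
(89,54): row=0b1011001, col=0b110110, row AND col = 0b10000 = 16; 16 != 54 -> empty

Answer: no yes no no no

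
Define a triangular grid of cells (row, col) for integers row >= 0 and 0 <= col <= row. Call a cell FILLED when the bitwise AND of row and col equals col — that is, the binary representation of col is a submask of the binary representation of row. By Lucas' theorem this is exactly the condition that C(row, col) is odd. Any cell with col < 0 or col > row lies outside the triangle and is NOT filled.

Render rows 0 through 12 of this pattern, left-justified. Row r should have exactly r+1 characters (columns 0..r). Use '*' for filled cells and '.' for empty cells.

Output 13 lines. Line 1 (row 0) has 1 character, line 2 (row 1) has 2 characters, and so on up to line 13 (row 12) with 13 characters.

Answer: *
**
*.*
****
*...*
**..**
*.*.*.*
********
*.......*
**......**
*.*.....*.*
****....****
*...*...*...*

Derivation:
r0=0: *
r1=1: **
r2=10: *.*
r3=11: ****
r4=100: *...*
r5=101: **..**
r6=110: *.*.*.*
r7=111: ********
r8=1000: *.......*
r9=1001: **......**
r10=1010: *.*.....*.*
r11=1011: ****....****
r12=1100: *...*...*...*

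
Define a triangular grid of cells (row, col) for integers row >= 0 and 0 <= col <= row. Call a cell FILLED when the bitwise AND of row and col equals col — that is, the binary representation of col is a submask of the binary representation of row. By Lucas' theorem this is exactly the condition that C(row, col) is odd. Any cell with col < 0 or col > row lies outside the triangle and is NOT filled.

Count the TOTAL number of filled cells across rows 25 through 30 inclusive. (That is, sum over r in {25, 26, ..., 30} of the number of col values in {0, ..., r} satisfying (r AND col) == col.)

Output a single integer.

Answer: 72

Derivation:
r25=11001 pc3: +8 =8
r26=11010 pc3: +8 =16
r27=11011 pc4: +16 =32
r28=11100 pc3: +8 =40
r29=11101 pc4: +16 =56
r30=11110 pc4: +16 =72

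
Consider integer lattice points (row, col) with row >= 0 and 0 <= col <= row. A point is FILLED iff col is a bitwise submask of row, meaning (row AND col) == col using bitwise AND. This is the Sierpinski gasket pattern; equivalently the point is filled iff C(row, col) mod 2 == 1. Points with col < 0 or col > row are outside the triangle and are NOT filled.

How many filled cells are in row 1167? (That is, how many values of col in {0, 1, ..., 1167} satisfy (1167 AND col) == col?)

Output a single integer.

1167 in binary = 10010001111
popcount(1167) = number of 1-bits in 10010001111 = 6
A col c satisfies (1167 AND c) == c iff every set bit of c is also set in 1167; each of the 6 set bits of 1167 can independently be on or off in c.
count = 2^6 = 64

Answer: 64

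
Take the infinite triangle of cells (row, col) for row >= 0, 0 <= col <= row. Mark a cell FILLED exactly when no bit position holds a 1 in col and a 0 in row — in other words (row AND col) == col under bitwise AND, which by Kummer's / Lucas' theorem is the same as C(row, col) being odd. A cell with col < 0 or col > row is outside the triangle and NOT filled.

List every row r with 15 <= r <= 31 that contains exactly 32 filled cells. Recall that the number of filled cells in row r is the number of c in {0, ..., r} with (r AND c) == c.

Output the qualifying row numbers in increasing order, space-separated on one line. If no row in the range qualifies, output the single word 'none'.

Row r has 2^popcount(r) filled cells, so we need popcount(r) = log2(32) = 5.
Scan r = 15..31 and keep those with exactly 5 one-bits:
r=15=1111 popcount=4 -> skip
r=16=10000 popcount=1 -> skip
r=17=10001 popcount=2 -> skip
r=18=10010 popcount=2 -> skip
r=19=10011 popcount=3 -> skip
r=20=10100 popcount=2 -> skip
r=21=10101 popcount=3 -> skip
r=22=10110 popcount=3 -> skip
r=23=10111 popcount=4 -> skip
r=24=11000 popcount=2 -> skip
r=25=11001 popcount=3 -> skip
r=26=11010 popcount=3 -> skip
r=27=11011 popcount=4 -> skip
r=28=11100 popcount=3 -> skip
r=29=11101 popcount=4 -> skip
r=30=11110 popcount=4 -> skip
r=31=11111 popcount=5 -> KEEP
Kept rows: 31

Answer: 31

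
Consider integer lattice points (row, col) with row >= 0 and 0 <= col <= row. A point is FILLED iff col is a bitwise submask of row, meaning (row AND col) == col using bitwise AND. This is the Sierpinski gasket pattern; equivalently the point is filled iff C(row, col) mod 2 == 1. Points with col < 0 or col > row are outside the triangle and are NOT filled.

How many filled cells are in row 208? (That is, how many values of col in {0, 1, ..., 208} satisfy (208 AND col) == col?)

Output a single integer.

208 in binary = 11010000
popcount(208) = number of 1-bits in 11010000 = 3
A col c satisfies (208 AND c) == c iff every set bit of c is also set in 208; each of the 3 set bits of 208 can independently be on or off in c.
count = 2^3 = 8

Answer: 8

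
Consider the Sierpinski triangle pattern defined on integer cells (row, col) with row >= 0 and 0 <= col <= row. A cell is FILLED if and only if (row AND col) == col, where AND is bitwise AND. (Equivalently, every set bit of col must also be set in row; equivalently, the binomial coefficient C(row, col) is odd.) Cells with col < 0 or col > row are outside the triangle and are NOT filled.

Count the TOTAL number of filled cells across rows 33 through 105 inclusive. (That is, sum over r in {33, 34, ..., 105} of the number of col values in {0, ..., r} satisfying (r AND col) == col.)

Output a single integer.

r33=100001 pc2: +4 =4
r34=100010 pc2: +4 =8
r35=100011 pc3: +8 =16
r36=100100 pc2: +4 =20
r37=100101 pc3: +8 =28
r38=100110 pc3: +8 =36
r39=100111 pc4: +16 =52
r40=101000 pc2: +4 =56
r41=101001 pc3: +8 =64
r42=101010 pc3: +8 =72
r43=101011 pc4: +16 =88
r44=101100 pc3: +8 =96
r45=101101 pc4: +16 =112
r46=101110 pc4: +16 =128
r47=101111 pc5: +32 =160
r48=110000 pc2: +4 =164
r49=110001 pc3: +8 =172
r50=110010 pc3: +8 =180
r51=110011 pc4: +16 =196
r52=110100 pc3: +8 =204
r53=110101 pc4: +16 =220
r54=110110 pc4: +16 =236
r55=110111 pc5: +32 =268
r56=111000 pc3: +8 =276
r57=111001 pc4: +16 =292
r58=111010 pc4: +16 =308
r59=111011 pc5: +32 =340
r60=111100 pc4: +16 =356
r61=111101 pc5: +32 =388
r62=111110 pc5: +32 =420
r63=111111 pc6: +64 =484
r64=1000000 pc1: +2 =486
r65=1000001 pc2: +4 =490
r66=1000010 pc2: +4 =494
r67=1000011 pc3: +8 =502
r68=1000100 pc2: +4 =506
r69=1000101 pc3: +8 =514
r70=1000110 pc3: +8 =522
r71=1000111 pc4: +16 =538
r72=1001000 pc2: +4 =542
r73=1001001 pc3: +8 =550
r74=1001010 pc3: +8 =558
r75=1001011 pc4: +16 =574
r76=1001100 pc3: +8 =582
r77=1001101 pc4: +16 =598
r78=1001110 pc4: +16 =614
r79=1001111 pc5: +32 =646
r80=1010000 pc2: +4 =650
r81=1010001 pc3: +8 =658
r82=1010010 pc3: +8 =666
r83=1010011 pc4: +16 =682
r84=1010100 pc3: +8 =690
r85=1010101 pc4: +16 =706
r86=1010110 pc4: +16 =722
r87=1010111 pc5: +32 =754
r88=1011000 pc3: +8 =762
r89=1011001 pc4: +16 =778
r90=1011010 pc4: +16 =794
r91=1011011 pc5: +32 =826
r92=1011100 pc4: +16 =842
r93=1011101 pc5: +32 =874
r94=1011110 pc5: +32 =906
r95=1011111 pc6: +64 =970
r96=1100000 pc2: +4 =974
r97=1100001 pc3: +8 =982
r98=1100010 pc3: +8 =990
r99=1100011 pc4: +16 =1006
r100=1100100 pc3: +8 =1014
r101=1100101 pc4: +16 =1030
r102=1100110 pc4: +16 =1046
r103=1100111 pc5: +32 =1078
r104=1101000 pc3: +8 =1086
r105=1101001 pc4: +16 =1102

Answer: 1102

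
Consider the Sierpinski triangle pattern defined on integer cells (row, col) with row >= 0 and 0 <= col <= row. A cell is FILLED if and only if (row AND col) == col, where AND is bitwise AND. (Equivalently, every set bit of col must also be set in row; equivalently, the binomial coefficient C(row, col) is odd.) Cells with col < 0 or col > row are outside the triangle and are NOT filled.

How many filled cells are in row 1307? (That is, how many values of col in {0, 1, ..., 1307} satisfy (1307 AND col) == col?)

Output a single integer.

Answer: 64

Derivation:
1307 in binary = 10100011011
popcount(1307) = number of 1-bits in 10100011011 = 6
A col c satisfies (1307 AND c) == c iff every set bit of c is also set in 1307; each of the 6 set bits of 1307 can independently be on or off in c.
count = 2^6 = 64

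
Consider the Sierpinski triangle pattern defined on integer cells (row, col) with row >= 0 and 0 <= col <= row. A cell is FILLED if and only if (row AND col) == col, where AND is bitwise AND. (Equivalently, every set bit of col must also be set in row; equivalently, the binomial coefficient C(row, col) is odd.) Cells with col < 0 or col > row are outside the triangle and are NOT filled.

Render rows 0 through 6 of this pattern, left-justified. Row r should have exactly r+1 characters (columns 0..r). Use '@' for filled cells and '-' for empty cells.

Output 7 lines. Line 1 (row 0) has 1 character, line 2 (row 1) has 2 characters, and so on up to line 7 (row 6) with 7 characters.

Answer: @
@@
@-@
@@@@
@---@
@@--@@
@-@-@-@

Derivation:
r0=0: @
r1=1: @@
r2=10: @-@
r3=11: @@@@
r4=100: @---@
r5=101: @@--@@
r6=110: @-@-@-@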